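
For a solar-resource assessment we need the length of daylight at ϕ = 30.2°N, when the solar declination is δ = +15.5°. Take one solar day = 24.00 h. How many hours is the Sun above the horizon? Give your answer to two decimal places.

13.24 h

cos h₀ = −tan ϕ · tan δ = −tan(+30.2°) × tan(+15.500°) = -0.1614, so h₀ = 1.7329 rad = 99.29°.
Daylight = 2h₀/(2π) × 24.00 h = (1.7329/π) × 24.00 = 13.24 h.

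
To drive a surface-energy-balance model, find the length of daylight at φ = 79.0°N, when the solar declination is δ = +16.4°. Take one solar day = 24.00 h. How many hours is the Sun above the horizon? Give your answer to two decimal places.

Sunrise equation: cos H₀ = −tan φ · tan δ = -1.5141 ≤ −1, so the Sun never sets (polar day) and H₀ = π.
Daylight = 2H₀/(2π) × 24.00 h = (3.1416/π) × 24.00 = 24.00 h.

24.00 h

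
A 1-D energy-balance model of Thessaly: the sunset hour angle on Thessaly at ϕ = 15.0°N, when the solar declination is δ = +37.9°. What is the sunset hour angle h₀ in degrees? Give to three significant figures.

h₀ = 102°

cos h₀ = −tan ϕ · tan δ = −tan(+15.0°) × tan(+37.900°) = -0.2086, so h₀ = 1.7809 rad = 102.04°.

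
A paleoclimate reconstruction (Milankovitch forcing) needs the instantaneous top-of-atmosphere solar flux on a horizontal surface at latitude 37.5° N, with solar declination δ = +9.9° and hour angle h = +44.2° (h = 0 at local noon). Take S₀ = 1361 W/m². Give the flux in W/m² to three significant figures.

905 W/m²

cos θ_z = sin φ sin δ + cos φ cos δ cos h = 0.104664 + 0.560294 = 0.664958.
Flux = S₀ · cos θ_z = 1361 × 0.664958 = 905.0 W/m².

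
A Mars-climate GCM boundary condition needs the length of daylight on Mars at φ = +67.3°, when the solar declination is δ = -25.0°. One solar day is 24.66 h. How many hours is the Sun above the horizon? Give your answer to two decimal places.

cos H₀ = −tan φ · tan δ = 1.1147 ≥ 1, so the Sun never rises (polar night) and H₀ = 0.
Daylight = 2H₀/(2π) × 24.66 h = (0.0000/π) × 24.66 = 0.00 h.

0.00 h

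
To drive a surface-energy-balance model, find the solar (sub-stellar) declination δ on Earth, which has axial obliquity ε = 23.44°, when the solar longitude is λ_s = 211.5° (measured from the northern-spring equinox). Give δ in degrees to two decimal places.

sin δ = sin ε · sin λ_s = sin 23.44° × sin 211.5° = -0.207844.
δ = arcsin(-0.207844) = -12.00°.

δ = -12.00°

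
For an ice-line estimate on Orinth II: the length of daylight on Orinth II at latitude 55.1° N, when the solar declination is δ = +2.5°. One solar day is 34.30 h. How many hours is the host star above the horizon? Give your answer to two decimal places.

cos H₀ = −tan φ · tan δ = −tan(+55.1°) × tan(+2.500°) = -0.0626, so H₀ = 1.6334 rad = 93.59°.
Daylight = 2H₀/(2π) × 34.30 h = (1.6334/π) × 34.30 = 17.83 h.

17.83 h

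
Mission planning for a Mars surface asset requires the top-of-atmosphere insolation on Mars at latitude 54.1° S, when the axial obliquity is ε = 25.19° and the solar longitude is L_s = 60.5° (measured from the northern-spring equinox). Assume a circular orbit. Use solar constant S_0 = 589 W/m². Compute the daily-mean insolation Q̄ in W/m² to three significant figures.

Solar declination: sin δ = sin ε · sin L_s = sin 25.19° × sin 60.5° = 0.37044, so δ = +21.743°.
cos h₀ = −tan(-54.1°) tan(+21.743°) = 0.5509, h₀ = 0.9873 rad.
Bracket: h₀ sin ϕ sin δ + cos ϕ cos δ sin h₀ = 0.9873×-0.81004×0.37044 + 0.58637×0.92886×0.83454 = -0.296260 + 0.454537 = 0.158277.
Q̄ = (S_0/π) × [bracket] = (589/π) × 0.158277 = 29.67 W/m².

Q̄ ≈ 29.7 W/m²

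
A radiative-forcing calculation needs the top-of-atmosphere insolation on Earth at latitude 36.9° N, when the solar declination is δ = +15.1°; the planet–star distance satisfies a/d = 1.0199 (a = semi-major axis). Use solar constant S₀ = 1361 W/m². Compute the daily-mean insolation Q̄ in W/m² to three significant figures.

Q̄ ≈ 466 W/m²

cos H₀ = −tan(+36.9°) tan(+15.100°) = -0.2026, H₀ = 1.7748 rad.
Bracket: H₀ sin φ sin δ + cos φ cos δ sin H₀ = 1.7748×0.60042×0.26050 + 0.79968×0.96547×0.97926 = 0.277595 + 0.756054 = 1.033649.
Inverse-square distance factor (a/d)² = 1.0199² = 1.040196.
Q̄ = (S₀/π) × 1.040196 × [bracket] = (1361/π) × 1.040196 × 1.033649 = 465.8 W/m².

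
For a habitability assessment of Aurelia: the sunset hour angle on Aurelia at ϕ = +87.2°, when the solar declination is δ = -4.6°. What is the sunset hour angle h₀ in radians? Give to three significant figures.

cos h₀ = −tan ϕ · tan δ = 1.6451 ≥ 1, so the host star never rises (polar night) and h₀ = 0.

h₀ = 0.00 rad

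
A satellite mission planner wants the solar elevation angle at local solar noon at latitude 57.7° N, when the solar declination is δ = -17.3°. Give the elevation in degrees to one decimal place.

At local noon the hour angle is zero, so the zenith angle equals |φ − δ| = |+57.7° − (-17.300°)| = 75.000°.
Elevation = 90° − 75.000° = 15.0°.

15.0°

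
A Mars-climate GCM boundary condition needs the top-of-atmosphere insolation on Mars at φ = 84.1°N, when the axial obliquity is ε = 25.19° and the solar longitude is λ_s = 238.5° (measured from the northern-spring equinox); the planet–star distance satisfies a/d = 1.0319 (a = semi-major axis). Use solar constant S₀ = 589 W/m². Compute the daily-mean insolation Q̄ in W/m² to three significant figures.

Solar declination: sin δ = sin ε · sin λ_s = sin 25.19° × sin 238.5° = -0.36290, so δ = -21.279°.
cos H₀ = −tan(+84.1°) tan(-21.279°) = 3.7686 ≥ 1 ⇒ polar night, H₀ = 0 and Q̄ = 0.
Inverse-square distance factor (a/d)² = 1.0319² = 1.064818.

Q̄ ≈ 0.00 W/m²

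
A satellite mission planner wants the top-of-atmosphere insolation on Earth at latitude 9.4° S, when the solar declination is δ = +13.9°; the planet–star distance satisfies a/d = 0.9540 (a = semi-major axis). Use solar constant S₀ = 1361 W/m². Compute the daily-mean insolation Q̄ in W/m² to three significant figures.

Q̄ ≈ 354 W/m²

cos H₀ = −tan(-9.4°) tan(+13.900°) = 0.0410, H₀ = 1.5298 rad.
Bracket: H₀ sin φ sin δ + cos φ cos δ sin H₀ = 1.5298×-0.16333×0.24023 + 0.98657×0.97072×0.99916 = -0.060024 + 0.956879 = 0.896855.
Inverse-square distance factor (a/d)² = 0.9540² = 0.910116.
Q̄ = (S₀/π) × 0.910116 × [bracket] = (1361/π) × 0.910116 × 0.896855 = 353.6 W/m².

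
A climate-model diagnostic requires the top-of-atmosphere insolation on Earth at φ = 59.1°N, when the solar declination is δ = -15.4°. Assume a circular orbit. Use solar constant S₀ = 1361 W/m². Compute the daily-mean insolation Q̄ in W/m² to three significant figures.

cos H₀ = −tan(+59.1°) tan(-15.400°) = 0.4602, H₀ = 1.0925 rad.
Bracket: H₀ sin φ sin δ + cos φ cos δ sin H₀ = 1.0925×0.85806×-0.26556 + 0.51354×0.96410×0.88780 = -0.248944 + 0.439553 = 0.190609.
Q̄ = (S₀/π) × [bracket] = (1361/π) × 0.190609 = 82.58 W/m².

Q̄ ≈ 82.6 W/m²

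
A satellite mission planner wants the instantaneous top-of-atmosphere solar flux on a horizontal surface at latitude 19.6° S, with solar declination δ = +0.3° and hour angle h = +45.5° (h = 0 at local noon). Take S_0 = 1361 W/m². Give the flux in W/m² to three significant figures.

896 W/m²

cos θ_z = sin ϕ sin δ + cos ϕ cos δ cos h = -0.001756 + 0.660288 = 0.658532.
Flux = S_0 · cos θ_z = 1361 × 0.658532 = 896.3 W/m².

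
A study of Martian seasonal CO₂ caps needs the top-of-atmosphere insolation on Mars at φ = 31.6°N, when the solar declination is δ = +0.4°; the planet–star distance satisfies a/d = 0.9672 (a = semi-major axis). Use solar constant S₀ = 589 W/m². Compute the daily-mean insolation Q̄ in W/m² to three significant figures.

cos H₀ = −tan(+31.6°) tan(+0.400°) = -0.0043, H₀ = 1.5751 rad.
Bracket: H₀ sin φ sin δ + cos φ cos δ sin H₀ = 1.5751×0.52399×0.00698 + 0.85173×0.99998×0.99999 = 0.005761 + 0.851704 = 0.857465.
Inverse-square distance factor (a/d)² = 0.9672² = 0.935476.
Q̄ = (S₀/π) × 0.935476 × [bracket] = (589/π) × 0.935476 × 0.857465 = 150.4 W/m².

Q̄ ≈ 150 W/m²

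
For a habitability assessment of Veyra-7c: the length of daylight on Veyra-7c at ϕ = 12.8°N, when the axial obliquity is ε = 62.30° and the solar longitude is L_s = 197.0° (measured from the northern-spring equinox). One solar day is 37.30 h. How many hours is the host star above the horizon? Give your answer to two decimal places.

17.93 h

Solar declination: sin δ = sin ε · sin L_s = sin 62.30° × sin 197.0° = -0.25886, so δ = -15.003°.
cos h₀ = −tan ϕ · tan δ = −tan(+12.8°) × tan(-15.003°) = 0.0609, so h₀ = 1.5099 rad = 86.51°.
Daylight = 2h₀/(2π) × 37.30 h = (1.5099/π) × 37.30 = 17.93 h.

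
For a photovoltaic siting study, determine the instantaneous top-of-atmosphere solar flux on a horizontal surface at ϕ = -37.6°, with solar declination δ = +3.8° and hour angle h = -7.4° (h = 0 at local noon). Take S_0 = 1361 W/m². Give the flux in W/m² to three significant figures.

cos θ_z = sin ϕ sin δ + cos ϕ cos δ cos h = -0.040437 + 0.783963 = 0.743526.
Flux = S_0 · cos θ_z = 1361 × 0.743526 = 1012 W/m².

1.01e+03 W/m²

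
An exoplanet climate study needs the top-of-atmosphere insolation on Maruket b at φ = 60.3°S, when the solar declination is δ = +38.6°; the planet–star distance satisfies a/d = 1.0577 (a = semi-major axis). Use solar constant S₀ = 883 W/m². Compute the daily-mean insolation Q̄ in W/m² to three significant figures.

cos H₀ = −tan(-60.3°) tan(+38.600°) = 1.3996 ≥ 1 ⇒ polar night, H₀ = 0 and Q̄ = 0.
Inverse-square distance factor (a/d)² = 1.0577² = 1.118729.

Q̄ ≈ 0.00 W/m²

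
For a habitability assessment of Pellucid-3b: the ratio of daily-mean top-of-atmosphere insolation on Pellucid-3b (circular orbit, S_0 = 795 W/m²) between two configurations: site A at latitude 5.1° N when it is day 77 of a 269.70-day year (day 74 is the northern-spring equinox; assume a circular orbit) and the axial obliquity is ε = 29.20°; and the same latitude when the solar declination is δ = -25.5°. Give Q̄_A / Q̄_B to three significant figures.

— Configuration A (ϕ=+5.1°):
Solar longitude: L_s = 360° × (77 − 74)/269.70 = 4.004°.
sin δ = sin 29.20° × sin 4.004° = 0.03407, so δ = +1.952°.
cos h₀ = −tan(+5.1°) tan(+1.952°) = -0.0030, h₀ = 1.5738 rad.
Bracket: h₀ sin ϕ sin δ + cos ϕ cos δ sin h₀ = 1.5738×0.08889×0.03407 + 0.99604×0.99942×1.00000 = 0.004766 + 0.995462 = 1.000228.
Q̄ = (S_0/π) × [bracket] = (795/π) × 1.000228 = 253.11 W/m².
— Configuration B (ϕ=+5.1°):
cos h₀ = −tan(+5.1°) tan(-25.500°) = 0.0426, h₀ = 1.5282 rad.
Bracket: h₀ sin ϕ sin δ + cos ϕ cos δ sin h₀ = 1.5282×0.08889×-0.43051 + 0.99604×0.90259×0.99909 = -0.058481 + 0.898198 = 0.839717.
Q̄ = (S_0/π) × [bracket] = (795/π) × 0.839717 = 212.50 W/m².
Ratio Q̄_A / Q̄_B = 253.11 / 212.50 = 1.191.

Q̄_A / Q̄_B ≈ 1.19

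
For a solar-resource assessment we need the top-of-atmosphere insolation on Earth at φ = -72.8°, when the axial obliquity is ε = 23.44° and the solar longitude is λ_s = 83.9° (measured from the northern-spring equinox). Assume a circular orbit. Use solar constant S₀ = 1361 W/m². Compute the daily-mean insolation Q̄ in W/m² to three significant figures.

Q̄ ≈ 0.00 W/m²

Solar declination: sin δ = sin ε · sin λ_s = sin 23.44° × sin 83.9° = 0.39554, so δ = +23.299°.
cos H₀ = −tan(-72.8°) tan(+23.299°) = 1.3912 ≥ 1 ⇒ polar night, H₀ = 0 and Q̄ = 0.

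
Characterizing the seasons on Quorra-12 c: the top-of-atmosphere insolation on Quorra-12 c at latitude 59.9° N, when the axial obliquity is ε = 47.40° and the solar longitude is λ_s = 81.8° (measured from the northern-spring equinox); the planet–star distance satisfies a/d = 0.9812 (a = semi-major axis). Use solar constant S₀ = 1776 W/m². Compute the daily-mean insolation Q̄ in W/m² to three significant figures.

Solar declination: sin δ = sin ε · sin λ_s = sin 47.40° × sin 81.8° = 0.72857, so δ = +46.767°.
cos H₀ = −tan(+59.9°) tan(+46.767°) = -1.8349 ≤ −1 ⇒ polar day, H₀ = π.
Bracket: H₀ sin φ sin δ + cos φ cos δ sin H₀ = 3.1416×0.86515×0.72857 + 0.50151×0.68497×0.00000 = 1.980221 + 0.000000 = 1.980221.
Inverse-square distance factor (a/d)² = 0.9812² = 0.962753.
Q̄ = (S₀/π) × 0.962753 × [bracket] = (1776/π) × 0.962753 × 1.980221 = 1078 W/m².

Q̄ ≈ 1.08e+03 W/m²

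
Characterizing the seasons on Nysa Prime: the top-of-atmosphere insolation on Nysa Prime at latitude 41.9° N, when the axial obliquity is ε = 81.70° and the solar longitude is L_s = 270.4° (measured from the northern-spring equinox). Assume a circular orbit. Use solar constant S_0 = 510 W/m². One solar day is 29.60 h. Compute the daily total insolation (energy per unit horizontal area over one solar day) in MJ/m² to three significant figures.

0.00 MJ/m²

Solar declination: sin δ = sin ε · sin L_s = sin 81.70° × sin 270.4° = -0.98950, so δ = -81.690°.
cos h₀ = −tan(+41.9°) tan(-81.690°) = 6.1432 ≥ 1 ⇒ polar night, h₀ = 0 and Q̄ = 0.
Daily total = Q̄ × 29.60 h × 3600 s/h = 0.00 MJ/m².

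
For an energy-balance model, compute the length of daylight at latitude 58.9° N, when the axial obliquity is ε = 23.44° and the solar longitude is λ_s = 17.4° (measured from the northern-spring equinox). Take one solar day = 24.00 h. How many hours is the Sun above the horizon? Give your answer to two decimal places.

13.53 h

Solar declination: sin δ = sin ε · sin λ_s = sin 23.44° × sin 17.4° = 0.11895, so δ = +6.832°.
cos H₀ = −tan φ · tan δ = −tan(+58.9°) × tan(+6.832°) = -0.1986, so H₀ = 1.7707 rad = 101.46°.
Daylight = 2H₀/(2π) × 24.00 h = (1.7707/π) × 24.00 = 13.53 h.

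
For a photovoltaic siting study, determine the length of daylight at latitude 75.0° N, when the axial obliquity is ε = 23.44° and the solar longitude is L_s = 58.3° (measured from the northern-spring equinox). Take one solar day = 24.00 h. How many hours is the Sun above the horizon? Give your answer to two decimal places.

24.00 h

Solar declination: sin δ = sin ε · sin L_s = sin 23.44° × sin 58.3° = 0.33844, so δ = +19.782°.
Sunrise equation: cos h₀ = −tan ϕ · tan δ = -1.3423 ≤ −1, so the Sun never sets (polar day) and h₀ = π.
Daylight = 2h₀/(2π) × 24.00 h = (3.1416/π) × 24.00 = 24.00 h.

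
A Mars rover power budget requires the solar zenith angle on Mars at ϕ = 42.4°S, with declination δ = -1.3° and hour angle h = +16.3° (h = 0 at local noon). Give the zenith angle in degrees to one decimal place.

θ_z = 43.6°

cos θ_z = sin ϕ sin δ + cos ϕ cos δ cos h = 0.015298 + 0.708591 = 0.723889.
θ_z = arccos(0.723889) = 43.6°.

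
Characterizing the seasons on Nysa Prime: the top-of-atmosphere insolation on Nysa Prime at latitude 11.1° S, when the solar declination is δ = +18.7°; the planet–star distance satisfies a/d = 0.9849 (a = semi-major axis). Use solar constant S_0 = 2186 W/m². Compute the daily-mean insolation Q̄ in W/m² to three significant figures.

cos h₀ = −tan(-11.1°) tan(+18.700°) = 0.0664, h₀ = 1.5043 rad.
Bracket: h₀ sin ϕ sin δ + cos ϕ cos δ sin h₀ = 1.5043×-0.19252×0.32061 + 0.98129×0.94721×0.99779 = -0.092851 + 0.927434 = 0.834583.
Inverse-square distance factor (a/d)² = 0.9849² = 0.970028.
Q̄ = (S_0/π) × 0.970028 × [bracket] = (2186/π) × 0.970028 × 0.834583 = 563.3 W/m².

Q̄ ≈ 563 W/m²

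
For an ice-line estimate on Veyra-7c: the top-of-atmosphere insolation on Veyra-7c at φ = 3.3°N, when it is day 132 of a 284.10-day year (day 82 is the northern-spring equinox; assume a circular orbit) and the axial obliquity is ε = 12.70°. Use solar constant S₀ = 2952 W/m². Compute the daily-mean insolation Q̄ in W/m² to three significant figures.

Solar longitude: λ_s = 360° × (132 − 82)/284.10 = 63.358°.
sin δ = sin 12.70° × sin 63.358° = 0.19650, so δ = +11.333°.
cos H₀ = −tan(+3.3°) tan(+11.333°) = -0.0116, H₀ = 1.5824 rad.
Bracket: H₀ sin φ sin δ + cos φ cos δ sin H₀ = 1.5824×0.05756×0.19650 + 0.99834×0.98050×0.99993 = 0.017898 + 0.978804 = 0.996702.
Q̄ = (S₀/π) × [bracket] = (2952/π) × 0.996702 = 936.6 W/m².

Q̄ ≈ 937 W/m²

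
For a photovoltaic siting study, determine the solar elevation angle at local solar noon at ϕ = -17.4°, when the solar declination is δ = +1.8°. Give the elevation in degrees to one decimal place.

At local noon the hour angle is zero, so the zenith angle equals |ϕ − δ| = |-17.4° − (+1.800°)| = 19.200°.
Elevation = 90° − 19.200° = 70.8°.

70.8°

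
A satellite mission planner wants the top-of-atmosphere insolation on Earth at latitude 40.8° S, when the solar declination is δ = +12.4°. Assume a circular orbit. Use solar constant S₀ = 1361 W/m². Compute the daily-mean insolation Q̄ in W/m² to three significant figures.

Q̄ ≈ 231 W/m²

cos H₀ = −tan(-40.8°) tan(+12.400°) = 0.1898, H₀ = 1.3799 rad.
Bracket: H₀ sin φ sin δ + cos φ cos δ sin H₀ = 1.3799×-0.65342×0.21474 + 0.75700×0.97667×0.98183 = -0.193621 + 0.725905 = 0.532284.
Q̄ = (S₀/π) × [bracket] = (1361/π) × 0.532284 = 230.6 W/m².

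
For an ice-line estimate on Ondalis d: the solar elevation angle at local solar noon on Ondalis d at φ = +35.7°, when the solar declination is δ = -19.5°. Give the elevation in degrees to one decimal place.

34.8°

At local noon the hour angle is zero, so the zenith angle equals |φ − δ| = |+35.7° − (-19.500°)| = 55.200°.
Elevation = 90° − 55.200° = 34.8°.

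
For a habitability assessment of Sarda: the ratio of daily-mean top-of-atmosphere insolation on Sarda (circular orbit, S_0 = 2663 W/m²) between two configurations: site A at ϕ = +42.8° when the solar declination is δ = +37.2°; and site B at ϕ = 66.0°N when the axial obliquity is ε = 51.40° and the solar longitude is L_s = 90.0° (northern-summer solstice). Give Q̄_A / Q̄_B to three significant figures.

Q̄_A / Q̄_B ≈ 0.616

— Configuration A (ϕ=+42.8°):
cos h₀ = −tan(+42.8°) tan(+37.200°) = -0.7029, h₀ = 2.3502 rad.
Bracket: h₀ sin ϕ sin δ + cos ϕ cos δ sin h₀ = 2.3502×0.67944×0.60460 + 0.73373×0.79653×0.71131 = 0.965437 + 0.415717 = 1.381154.
Q̄ = (S_0/π) × [bracket] = (2663/π) × 1.381154 = 1170.7 W/m².
— Configuration B (ϕ=+66.0°):
Solar declination: sin δ = sin ε · sin L_s = sin 51.40° × sin 90.0° = 0.78152, so δ = +51.400°.
cos h₀ = −tan(+66.0°) tan(+51.400°) = -2.8136 ≤ −1 ⇒ polar day, h₀ = π.
Bracket: h₀ sin ϕ sin δ + cos ϕ cos δ sin h₀ = 3.1416×0.91355×0.78152 + 0.40674×0.62388×0.00000 = 2.242969 + 0.000000 = 2.242969.
Q̄ = (S_0/π) × [bracket] = (2663/π) × 2.242969 = 1901.3 W/m².
Ratio Q̄_A / Q̄_B = 1170.7 / 1901.3 = 0.6157.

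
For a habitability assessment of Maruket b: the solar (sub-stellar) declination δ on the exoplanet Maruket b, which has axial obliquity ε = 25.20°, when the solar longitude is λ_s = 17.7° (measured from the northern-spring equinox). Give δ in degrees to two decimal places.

δ = +7.44°

sin δ = sin ε · sin λ_s = sin 25.20° × sin 17.7° = 0.129451.
δ = arcsin(0.129451) = +7.44°.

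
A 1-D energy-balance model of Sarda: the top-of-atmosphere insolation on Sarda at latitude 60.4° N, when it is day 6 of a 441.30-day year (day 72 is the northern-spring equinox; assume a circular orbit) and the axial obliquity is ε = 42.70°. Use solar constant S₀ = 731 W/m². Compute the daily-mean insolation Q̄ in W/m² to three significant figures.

Solar longitude: λ_s = 360° × (6 − 72)/441.30 = -53.841°, i.e. -53.841° + 360° = 306.159°.
sin δ = sin 42.70° × sin 306.159° = -0.54753, so δ = -33.198°.
cos H₀ = −tan(+60.4°) tan(-33.198°) = 1.1518 ≥ 1 ⇒ polar night, H₀ = 0 and Q̄ = 0.

Q̄ ≈ 0.00 W/m²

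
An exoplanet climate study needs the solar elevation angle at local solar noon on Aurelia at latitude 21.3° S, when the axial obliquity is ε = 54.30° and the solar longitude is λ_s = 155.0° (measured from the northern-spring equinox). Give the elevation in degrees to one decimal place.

Solar declination: sin δ = sin ε · sin λ_s = sin 54.30° × sin 155.0° = 0.34320, so δ = +20.072°.
At local noon the hour angle is zero, so the zenith angle equals |φ − δ| = |-21.3° − (+20.072°)| = 41.372°.
Elevation = 90° − 41.372° = 48.6°.

48.6°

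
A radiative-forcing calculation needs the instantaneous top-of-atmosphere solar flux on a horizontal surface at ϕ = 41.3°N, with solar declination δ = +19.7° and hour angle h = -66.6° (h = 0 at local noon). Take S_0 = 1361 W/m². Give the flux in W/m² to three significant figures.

685 W/m²

cos θ_z = sin ϕ sin δ + cos ϕ cos δ cos h = 0.222483 + 0.280900 = 0.503383.
Flux = S_0 · cos θ_z = 1361 × 0.503383 = 685.1 W/m².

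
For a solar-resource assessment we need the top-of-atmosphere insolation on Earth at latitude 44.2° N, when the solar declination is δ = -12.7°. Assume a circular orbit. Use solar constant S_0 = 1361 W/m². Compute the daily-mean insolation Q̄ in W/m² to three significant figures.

Q̄ ≈ 206 W/m²

cos h₀ = −tan(+44.2°) tan(-12.700°) = 0.2192, h₀ = 1.3499 rad.
Bracket: h₀ sin ϕ sin δ + cos ϕ cos δ sin h₀ = 1.3499×0.69717×-0.21985 + 0.71691×0.97553×0.97569 = -0.206903 + 0.682366 = 0.475463.
Q̄ = (S_0/π) × [bracket] = (1361/π) × 0.475463 = 206.0 W/m².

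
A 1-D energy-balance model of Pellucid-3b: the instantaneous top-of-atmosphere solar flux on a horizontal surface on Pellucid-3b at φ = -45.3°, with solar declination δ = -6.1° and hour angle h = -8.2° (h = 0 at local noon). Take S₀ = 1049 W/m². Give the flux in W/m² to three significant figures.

cos θ_z = sin φ sin δ + cos φ cos δ cos h = 0.075532 + 0.692261 = 0.767793.
Flux = S₀ · cos θ_z = 1049 × 0.767793 = 805.4 W/m².

805 W/m²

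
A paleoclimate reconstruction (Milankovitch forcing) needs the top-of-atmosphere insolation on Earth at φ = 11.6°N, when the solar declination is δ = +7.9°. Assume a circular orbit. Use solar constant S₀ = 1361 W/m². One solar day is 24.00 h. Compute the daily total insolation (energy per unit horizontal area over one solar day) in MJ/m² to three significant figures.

38.0 MJ/m²

cos H₀ = −tan(+11.6°) tan(+7.900°) = -0.0285, H₀ = 1.5993 rad.
Bracket: H₀ sin φ sin δ + cos φ cos δ sin H₀ = 1.5993×0.20108×0.13744 + 0.97958×0.99051×0.99959 = 0.044199 + 0.969886 = 1.014085.
Q̄ = (S₀/π) × [bracket] = (1361/π) × 1.014085 = 439.32 W/m².
Daily total = Q̄ × 24.00 h × 3600 s/h = 439.32 × 24.00 × 3600 / 10⁶ = 37.96 MJ/m².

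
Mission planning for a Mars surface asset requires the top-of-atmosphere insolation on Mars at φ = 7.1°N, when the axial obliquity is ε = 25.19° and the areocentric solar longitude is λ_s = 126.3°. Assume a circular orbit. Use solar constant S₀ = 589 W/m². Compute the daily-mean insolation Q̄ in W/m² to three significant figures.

Q̄ ≈ 187 W/m²

sin δ = sin 25.19° × sin 126.3° = 0.34302, so δ = +20.061°.
cos H₀ = −tan(+7.1°) tan(+20.061°) = -0.0455, H₀ = 1.6163 rad.
Bracket: H₀ sin φ sin δ + cos φ cos δ sin H₀ = 1.6163×0.12360×0.34302 + 0.99233×0.93933×0.99897 = 0.068527 + 0.931165 = 0.999692.
Q̄ = (S₀/π) × [bracket] = (589/π) × 0.999692 = 187.4 W/m².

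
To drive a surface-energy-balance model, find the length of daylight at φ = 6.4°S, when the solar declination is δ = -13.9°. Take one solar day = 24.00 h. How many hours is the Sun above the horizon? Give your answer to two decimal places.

12.21 h

cos H₀ = −tan φ · tan δ = −tan(-6.4°) × tan(-13.900°) = -0.0278, so H₀ = 1.5986 rad = 91.59°.
Daylight = 2H₀/(2π) × 24.00 h = (1.5986/π) × 24.00 = 12.21 h.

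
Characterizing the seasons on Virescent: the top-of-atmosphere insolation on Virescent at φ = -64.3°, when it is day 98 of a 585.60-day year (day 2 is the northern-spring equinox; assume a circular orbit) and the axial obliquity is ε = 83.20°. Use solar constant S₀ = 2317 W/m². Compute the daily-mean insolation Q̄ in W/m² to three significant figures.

Q̄ ≈ 0.00 W/m²

Solar longitude: λ_s = 360° × (98 − 2)/585.60 = 59.016°.
sin δ = sin 83.20° × sin 59.016° = 0.85128, so δ = +58.352°.
cos H₀ = −tan(-64.3°) tan(+58.352°) = 3.3711 ≥ 1 ⇒ polar night, H₀ = 0 and Q̄ = 0.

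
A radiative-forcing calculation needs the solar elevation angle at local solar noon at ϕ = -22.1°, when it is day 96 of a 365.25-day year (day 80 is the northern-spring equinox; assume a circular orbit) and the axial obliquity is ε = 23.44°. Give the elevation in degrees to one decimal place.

61.7°

Solar longitude: L_s = 360° × (96 − 80)/365.25 = 15.770°.
sin δ = sin 23.44° × sin 15.770° = 0.10811, so δ = +6.206°.
At local noon the hour angle is zero, so the zenith angle equals |ϕ − δ| = |-22.1° − (+6.206°)| = 28.306°.
Elevation = 90° − 28.306° = 61.7°.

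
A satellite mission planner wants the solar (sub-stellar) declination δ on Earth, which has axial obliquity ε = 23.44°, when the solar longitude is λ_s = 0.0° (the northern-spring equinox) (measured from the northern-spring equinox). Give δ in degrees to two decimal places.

δ = +0.00°

sin δ = sin ε · sin λ_s = sin 23.44° × sin 0.0° = 0.000000.
δ = arcsin(0.000000) = +0.00°.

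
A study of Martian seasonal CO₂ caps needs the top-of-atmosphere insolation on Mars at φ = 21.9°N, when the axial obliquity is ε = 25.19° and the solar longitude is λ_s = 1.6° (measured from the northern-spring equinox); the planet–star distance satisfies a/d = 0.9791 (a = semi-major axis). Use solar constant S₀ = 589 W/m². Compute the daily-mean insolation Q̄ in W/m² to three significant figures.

Solar declination: sin δ = sin ε · sin λ_s = sin 25.19° × sin 1.6° = 0.01188, so δ = +0.681°.
cos H₀ = −tan(+21.9°) tan(+0.681°) = -0.0048, H₀ = 1.5756 rad.
Bracket: H₀ sin φ sin δ + cos φ cos δ sin H₀ = 1.5756×0.37299×0.01188 + 0.92784×0.99993×0.99999 = 0.006982 + 0.927766 = 0.934748.
Inverse-square distance factor (a/d)² = 0.9791² = 0.958637.
Q̄ = (S₀/π) × 0.958637 × [bracket] = (589/π) × 0.958637 × 0.934748 = 168.0 W/m².

Q̄ ≈ 168 W/m²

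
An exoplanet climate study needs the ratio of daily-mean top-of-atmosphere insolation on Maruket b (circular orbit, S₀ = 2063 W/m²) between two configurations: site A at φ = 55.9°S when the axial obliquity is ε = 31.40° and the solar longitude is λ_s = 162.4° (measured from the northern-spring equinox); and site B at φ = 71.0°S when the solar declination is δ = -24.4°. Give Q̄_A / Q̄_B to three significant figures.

— Configuration A (φ=-55.9°):
Solar declination: sin δ = sin ε · sin λ_s = sin 31.40° × sin 162.4° = 0.15754, so δ = +9.064°.
cos H₀ = −tan(-55.9°) tan(+9.064°) = 0.2356, H₀ = 1.3329 rad.
Bracket: H₀ sin φ sin δ + cos φ cos δ sin H₀ = 1.3329×-0.82806×0.15754 + 0.56064×0.98751×0.97184 = -0.173880 + 0.538047 = 0.364167.
Q̄ = (S₀/π) × [bracket] = (2063/π) × 0.364167 = 239.14 W/m².
— Configuration B (φ=-71.0°):
cos H₀ = −tan(-71.0°) tan(-24.400°) = -1.3174 ≤ −1 ⇒ polar day, H₀ = π.
Bracket: H₀ sin φ sin δ + cos φ cos δ sin H₀ = 3.1416×-0.94552×-0.41310 + 0.32557×0.91068×0.00000 = 1.227091 + 0.000000 = 1.227091.
Q̄ = (S₀/π) × [bracket] = (2063/π) × 1.227091 = 805.80 W/m².
Ratio Q̄_A / Q̄_B = 239.14 / 805.80 = 0.2968.

Q̄_A / Q̄_B ≈ 0.297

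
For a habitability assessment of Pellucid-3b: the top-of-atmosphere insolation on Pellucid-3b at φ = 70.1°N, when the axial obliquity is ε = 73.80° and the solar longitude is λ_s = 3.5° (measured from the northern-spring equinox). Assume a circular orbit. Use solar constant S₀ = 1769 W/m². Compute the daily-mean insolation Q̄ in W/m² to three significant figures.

Solar declination: sin δ = sin ε · sin λ_s = sin 73.80° × sin 3.5° = 0.05862, so δ = +3.361°.
cos H₀ = −tan(+70.1°) tan(+3.361°) = -0.1622, H₀ = 1.7337 rad.
Bracket: H₀ sin φ sin δ + cos φ cos δ sin H₀ = 1.7337×0.94029×0.05862 + 0.34038×0.99828×0.98675 = 0.095561 + 0.335292 = 0.430853.
Q̄ = (S₀/π) × [bracket] = (1769/π) × 0.430853 = 242.6 W/m².

Q̄ ≈ 243 W/m²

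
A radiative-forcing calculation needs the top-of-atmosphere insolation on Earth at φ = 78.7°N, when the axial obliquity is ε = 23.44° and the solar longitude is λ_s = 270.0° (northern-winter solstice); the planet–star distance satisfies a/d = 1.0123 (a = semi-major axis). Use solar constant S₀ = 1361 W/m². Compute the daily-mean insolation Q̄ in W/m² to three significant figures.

Solar declination: sin δ = sin ε · sin λ_s = sin 23.44° × sin 270.0° = -0.39779, so δ = -23.440°.
cos H₀ = −tan(+78.7°) tan(-23.440°) = 2.1698 ≥ 1 ⇒ polar night, H₀ = 0 and Q̄ = 0.
Inverse-square distance factor (a/d)² = 1.0123² = 1.024751.

Q̄ ≈ 0.00 W/m²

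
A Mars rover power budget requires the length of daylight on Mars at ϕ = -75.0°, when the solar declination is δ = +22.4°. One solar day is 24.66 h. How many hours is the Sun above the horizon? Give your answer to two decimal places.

cos h₀ = −tan ϕ · tan δ = 1.5382 ≥ 1, so the Sun never rises (polar night) and h₀ = 0.
Daylight = 2h₀/(2π) × 24.66 h = (0.0000/π) × 24.66 = 0.00 h.

0.00 h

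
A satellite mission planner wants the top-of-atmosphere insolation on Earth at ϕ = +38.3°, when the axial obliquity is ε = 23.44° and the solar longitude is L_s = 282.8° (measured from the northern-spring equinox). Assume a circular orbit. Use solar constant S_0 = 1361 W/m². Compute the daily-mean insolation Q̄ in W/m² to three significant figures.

Q̄ ≈ 167 W/m²

Solar declination: sin δ = sin ε · sin L_s = sin 23.44° × sin 282.8° = -0.38790, so δ = -22.824°.
cos h₀ = −tan(+38.3°) tan(-22.824°) = 0.3324, h₀ = 1.2320 rad.
Bracket: h₀ sin ϕ sin δ + cos ϕ cos δ sin h₀ = 1.2320×0.61978×-0.38790 + 0.78478×0.92170×0.94315 = -0.296188 + 0.682210 = 0.386022.
Q̄ = (S_0/π) × [bracket] = (1361/π) × 0.386022 = 167.2 W/m².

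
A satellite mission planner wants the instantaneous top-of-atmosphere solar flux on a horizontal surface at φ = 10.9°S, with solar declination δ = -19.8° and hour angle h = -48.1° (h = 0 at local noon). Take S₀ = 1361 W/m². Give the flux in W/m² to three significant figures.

cos θ_z = sin φ sin δ + cos φ cos δ cos h = 0.064054 + 0.617015 = 0.681069.
Flux = S₀ · cos θ_z = 1361 × 0.681069 = 926.9 W/m².

927 W/m²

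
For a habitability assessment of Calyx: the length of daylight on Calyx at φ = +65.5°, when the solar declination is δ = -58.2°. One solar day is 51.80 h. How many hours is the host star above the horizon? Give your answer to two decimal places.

cos H₀ = −tan φ · tan δ = 3.5390 ≥ 1, so the host star never rises (polar night) and H₀ = 0.
Daylight = 2H₀/(2π) × 51.80 h = (0.0000/π) × 51.80 = 0.00 h.

0.00 h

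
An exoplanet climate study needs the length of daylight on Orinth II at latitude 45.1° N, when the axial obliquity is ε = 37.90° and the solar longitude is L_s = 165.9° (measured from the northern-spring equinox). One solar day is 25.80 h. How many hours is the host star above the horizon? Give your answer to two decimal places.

14.15 h

Solar declination: sin δ = sin ε · sin L_s = sin 37.90° × sin 165.9° = 0.14965, so δ = +8.607°.
cos h₀ = −tan ϕ · tan δ = −tan(+45.1°) × tan(+8.607°) = -0.1519, so h₀ = 1.7233 rad = 98.74°.
Daylight = 2h₀/(2π) × 25.80 h = (1.7233/π) × 25.80 = 14.15 h.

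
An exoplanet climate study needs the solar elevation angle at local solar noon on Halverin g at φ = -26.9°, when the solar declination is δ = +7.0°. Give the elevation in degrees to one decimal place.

56.1°

At local noon the hour angle is zero, so the zenith angle equals |φ − δ| = |-26.9° − (+7.000°)| = 33.900°.
Elevation = 90° − 33.900° = 56.1°.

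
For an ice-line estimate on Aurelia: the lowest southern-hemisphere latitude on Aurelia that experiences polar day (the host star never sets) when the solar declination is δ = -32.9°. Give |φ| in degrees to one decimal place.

Polar day requires cos H₀ = −tan φ tan δ ≤ −1, i.e. tan φ tan δ ≥ 1.
The boundary is |tan φ| · |tan δ| = 1, so |φ| = 90° − |δ| = 90° − 32.9° = 57.1° in the southern hemisphere.

|φ| = 57.1°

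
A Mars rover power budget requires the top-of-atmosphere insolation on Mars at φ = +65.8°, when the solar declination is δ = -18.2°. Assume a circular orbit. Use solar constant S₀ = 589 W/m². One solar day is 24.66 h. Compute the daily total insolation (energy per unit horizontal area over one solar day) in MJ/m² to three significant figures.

cos H₀ = −tan(+65.8°) tan(-18.200°) = 0.7316, H₀ = 0.7502 rad.
Bracket: H₀ sin φ sin δ + cos φ cos δ sin H₀ = 0.7502×0.91212×-0.31233 + 0.40992×0.94997×0.68176 = -0.213719 + 0.265485 = 0.051766.
Q̄ = (S₀/π) × [bracket] = (589/π) × 0.051766 = 9.7053 W/m².
Daily total = Q̄ × 24.66 h × 3600 s/h = 9.7053 × 24.66 × 3600 / 10⁶ = 0.8616 MJ/m².

0.862 MJ/m²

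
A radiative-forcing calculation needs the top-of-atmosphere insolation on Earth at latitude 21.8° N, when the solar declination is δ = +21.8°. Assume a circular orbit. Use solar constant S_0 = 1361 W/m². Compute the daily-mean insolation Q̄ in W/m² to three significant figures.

cos h₀ = −tan(+21.8°) tan(+21.800°) = -0.1600, h₀ = 1.7315 rad.
Bracket: h₀ sin ϕ sin δ + cos ϕ cos δ sin h₀ = 1.7315×0.37137×0.37137 + 0.92849×0.92849×0.98712 = 0.238801 + 0.850990 = 1.089791.
Q̄ = (S_0/π) × [bracket] = (1361/π) × 1.089791 = 472.1 W/m².

Q̄ ≈ 472 W/m²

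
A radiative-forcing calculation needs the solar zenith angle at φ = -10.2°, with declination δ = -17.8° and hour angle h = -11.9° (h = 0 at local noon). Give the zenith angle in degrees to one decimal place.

θ_z = 13.8°

cos θ_z = sin φ sin δ + cos φ cos δ cos h = 0.054134 + 0.916943 = 0.971077.
θ_z = arccos(0.971077) = 13.8°.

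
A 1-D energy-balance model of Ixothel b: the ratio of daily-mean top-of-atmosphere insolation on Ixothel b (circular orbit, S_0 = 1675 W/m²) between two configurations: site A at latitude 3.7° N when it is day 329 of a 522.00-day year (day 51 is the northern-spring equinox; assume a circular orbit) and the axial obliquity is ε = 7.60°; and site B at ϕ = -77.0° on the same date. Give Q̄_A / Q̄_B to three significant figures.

Q̄_A / Q̄_B ≈ 3.72

— Configuration A (ϕ=+3.7°):
Solar longitude: L_s = 360° × (329 − 51)/522.00 = 191.724°.
sin δ = sin 7.60° × sin 191.724° = -0.02687, so δ = -1.540°.
cos h₀ = −tan(+3.7°) tan(-1.540°) = 0.0017, h₀ = 1.5691 rad.
Bracket: h₀ sin ϕ sin δ + cos ϕ cos δ sin h₀ = 1.5691×0.06453×-0.02687 + 0.99792×0.99964×1.00000 = -0.002721 + 0.997561 = 0.994840.
Q̄ = (S_0/π) × [bracket] = (1675/π) × 0.994840 = 530.42 W/m².
— Configuration B (ϕ=-77.0°):
cos h₀ = −tan(-77.0°) tan(-1.540°) = -0.1164, h₀ = 1.6875 rad.
Bracket: h₀ sin ϕ sin δ + cos ϕ cos δ sin h₀ = 1.6875×-0.97437×-0.02687 + 0.22495×0.99964×0.99320 = 0.044181 + 0.223340 = 0.267521.
Q̄ = (S_0/π) × [bracket] = (1675/π) × 0.267521 = 142.63 W/m².
Ratio Q̄_A / Q̄_B = 530.42 / 142.63 = 3.719.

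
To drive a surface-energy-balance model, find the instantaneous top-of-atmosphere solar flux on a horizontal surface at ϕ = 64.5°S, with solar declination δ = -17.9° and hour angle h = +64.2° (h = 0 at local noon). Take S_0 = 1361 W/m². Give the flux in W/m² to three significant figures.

cos θ_z = sin ϕ sin δ + cos ϕ cos δ cos h = 0.277416 + 0.178302 = 0.455718.
Flux = S_0 · cos θ_z = 1361 × 0.455718 = 620.2 W/m².

620 W/m²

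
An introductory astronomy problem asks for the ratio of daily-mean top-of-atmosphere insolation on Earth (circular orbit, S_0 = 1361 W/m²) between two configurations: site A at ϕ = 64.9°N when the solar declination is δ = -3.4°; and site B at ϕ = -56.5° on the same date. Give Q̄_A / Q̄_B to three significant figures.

— Configuration A (ϕ=+64.9°):
cos h₀ = −tan(+64.9°) tan(-3.400°) = 0.1268, h₀ = 1.4436 rad.
Bracket: h₀ sin ϕ sin δ + cos ϕ cos δ sin h₀ = 1.4436×0.90557×-0.05931 + 0.42420×0.99824×0.99192 = -0.077535 + 0.420032 = 0.342497.
Q̄ = (S_0/π) × [bracket] = (1361/π) × 0.342497 = 148.38 W/m².
— Configuration B (ϕ=-56.5°):
cos h₀ = −tan(-56.5°) tan(-3.400°) = -0.0898, h₀ = 1.6607 rad.
Bracket: h₀ sin ϕ sin δ + cos ϕ cos δ sin h₀ = 1.6607×-0.83389×-0.05931 + 0.55194×0.99824×0.99596 = 0.082135 + 0.548743 = 0.630878.
Q̄ = (S_0/π) × [bracket] = (1361/π) × 0.630878 = 273.31 W/m².
Ratio Q̄_A / Q̄_B = 148.38 / 273.31 = 0.5429.

Q̄_A / Q̄_B ≈ 0.543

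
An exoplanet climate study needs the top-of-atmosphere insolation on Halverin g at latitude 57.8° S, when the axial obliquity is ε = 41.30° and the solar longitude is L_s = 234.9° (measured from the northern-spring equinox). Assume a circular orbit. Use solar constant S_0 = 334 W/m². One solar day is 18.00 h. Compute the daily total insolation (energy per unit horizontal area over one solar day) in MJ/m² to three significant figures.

Solar declination: sin δ = sin ε · sin L_s = sin 41.30° × sin 234.9° = -0.53998, so δ = -32.682°.
cos h₀ = −tan(-57.8°) tan(-32.682°) = -1.0188 ≤ −1 ⇒ polar day, h₀ = π.
Bracket: h₀ sin ϕ sin δ + cos ϕ cos δ sin h₀ = 3.1416×-0.84619×-0.53998 + 0.53288×0.84168×0.00000 = 1.435478 + 0.000000 = 1.435478.
Q̄ = (S_0/π) × [bracket] = (334/π) × 1.435478 = 152.61 W/m².
Daily total = Q̄ × 18.00 h × 3600 s/h = 152.61 × 18.00 × 3600 / 10⁶ = 9.889 MJ/m².

9.89 MJ/m²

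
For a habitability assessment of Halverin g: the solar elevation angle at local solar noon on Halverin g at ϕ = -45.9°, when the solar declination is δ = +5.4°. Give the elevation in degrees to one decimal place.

At local noon the hour angle is zero, so the zenith angle equals |ϕ − δ| = |-45.9° − (+5.400°)| = 51.300°.
Elevation = 90° − 51.300° = 38.7°.

38.7°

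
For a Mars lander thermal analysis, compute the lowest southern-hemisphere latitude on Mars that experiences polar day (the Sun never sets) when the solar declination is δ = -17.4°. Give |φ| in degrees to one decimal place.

Polar day requires cos H₀ = −tan φ tan δ ≤ −1, i.e. tan φ tan δ ≥ 1.
The boundary is |tan φ| · |tan δ| = 1, so |φ| = 90° − |δ| = 90° − 17.4° = 72.6° in the southern hemisphere.

|φ| = 72.6°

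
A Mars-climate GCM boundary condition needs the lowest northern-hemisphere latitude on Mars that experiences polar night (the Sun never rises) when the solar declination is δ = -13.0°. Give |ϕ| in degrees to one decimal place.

Polar night requires cos h₀ = −tan ϕ tan δ ≥ 1, i.e. tan ϕ tan δ ≤ −1.
The boundary is |tan ϕ| · |tan δ| = 1, so |ϕ| = 90° − |δ| = 90° − 13.0° = 77.0° in the northern hemisphere.

|ϕ| = 77.0°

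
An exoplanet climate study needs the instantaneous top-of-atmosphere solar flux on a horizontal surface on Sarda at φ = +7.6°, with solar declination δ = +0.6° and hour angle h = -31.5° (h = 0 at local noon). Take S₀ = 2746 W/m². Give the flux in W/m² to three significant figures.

cos θ_z = sin φ sin δ + cos φ cos δ cos h = 0.001385 + 0.845104 = 0.846489.
Flux = S₀ · cos θ_z = 2746 × 0.846489 = 2324 W/m².

2.32e+03 W/m²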